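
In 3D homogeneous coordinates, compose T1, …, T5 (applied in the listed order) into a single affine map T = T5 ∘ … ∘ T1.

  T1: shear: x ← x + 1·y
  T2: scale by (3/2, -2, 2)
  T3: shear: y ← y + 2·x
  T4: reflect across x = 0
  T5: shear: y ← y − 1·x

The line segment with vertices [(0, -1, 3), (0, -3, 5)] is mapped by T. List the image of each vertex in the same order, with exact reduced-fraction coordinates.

T1 shear: x ← x + 1·y: (0, -1, 3) → (-1, -1, 3); (0, -3, 5) → (-3, -3, 5)
T2 scale by (3/2, -2, 2): (-1, -1, 3) → (-3/2, 2, 6); (-3, -3, 5) → (-9/2, 6, 10)
T3 shear: y ← y + 2·x: (-3/2, 2, 6) → (-3/2, -1, 6); (-9/2, 6, 10) → (-9/2, -3, 10)
T4 reflect across x = 0: (-3/2, -1, 6) → (3/2, -1, 6); (-9/2, -3, 10) → (9/2, -3, 10)
T5 shear: y ← y − 1·x: (3/2, -1, 6) → (3/2, -5/2, 6); (9/2, -3, 10) → (9/2, -15/2, 10)

image vertices: (3/2, -5/2, 6), (9/2, -15/2, 10)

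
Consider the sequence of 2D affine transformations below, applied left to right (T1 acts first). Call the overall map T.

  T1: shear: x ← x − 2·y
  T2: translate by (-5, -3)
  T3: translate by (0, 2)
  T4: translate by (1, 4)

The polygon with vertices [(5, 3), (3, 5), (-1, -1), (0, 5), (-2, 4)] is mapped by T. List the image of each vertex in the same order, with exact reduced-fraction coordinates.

T1 shear: x ← x − 2·y: (5, 3) → (-1, 3); (3, 5) → (-7, 5); (-1, -1) → (1, -1); (0, 5) → (-10, 5); (-2, 4) → (-10, 4)
T2 translate by (-5, -3): (-1, 3) → (-6, 0); (-7, 5) → (-12, 2); (1, -1) → (-4, -4); (-10, 5) → (-15, 2); (-10, 4) → (-15, 1)
T3 translate by (0, 2): (-6, 0) → (-6, 2); (-12, 2) → (-12, 4); (-4, -4) → (-4, -2); (-15, 2) → (-15, 4); (-15, 1) → (-15, 3)
T4 translate by (1, 4): (-6, 2) → (-5, 6); (-12, 4) → (-11, 8); (-4, -2) → (-3, 2); (-15, 4) → (-14, 8); (-15, 3) → (-14, 7)

image vertices: (-5, 6), (-11, 8), (-3, 2), (-14, 8), (-14, 7)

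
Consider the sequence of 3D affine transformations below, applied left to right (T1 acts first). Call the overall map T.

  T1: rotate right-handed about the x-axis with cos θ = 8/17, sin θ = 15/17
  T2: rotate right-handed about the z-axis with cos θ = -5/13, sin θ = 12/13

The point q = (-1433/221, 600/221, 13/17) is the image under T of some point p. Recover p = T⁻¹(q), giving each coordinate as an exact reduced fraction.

p = (5, 3, -4)

T1 = [1 0 0 0; 0 8/17 -15/17 0; 0 15/17 8/17 0; 0 0 0 1]
T2·T1 = [-5/13 -96/221 180/221 0; 12/13 -40/221 75/221 0; 0 15/17 8/17 0; 0 0 0 1]
det M = 1; M⁻¹ = [-5/13 12/13 0 0; -96/221 -40/221 15/17 0; 180/221 75/221 8/17 0; 0 0 0 1]
M⁻¹ · (-1433/221, 600/221, 13/17)ᵀ = (5, 3, -4)ᵀ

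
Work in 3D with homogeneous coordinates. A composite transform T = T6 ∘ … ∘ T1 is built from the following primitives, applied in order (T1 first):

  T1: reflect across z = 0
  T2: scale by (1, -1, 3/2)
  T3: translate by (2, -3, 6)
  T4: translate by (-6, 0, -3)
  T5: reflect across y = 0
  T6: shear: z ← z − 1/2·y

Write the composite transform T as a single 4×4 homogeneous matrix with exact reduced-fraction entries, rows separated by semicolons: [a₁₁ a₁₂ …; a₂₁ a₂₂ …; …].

T = [1 0 0 -4; 0 1 0 3; 0 -1/2 -3/2 3/2; 0 0 0 1]

T1 = [1 0 0 0; 0 1 0 0; 0 0 -1 0; 0 0 0 1]
T2·T1 = [1 0 0 0; 0 -1 0 0; 0 0 -3/2 0; 0 0 0 1]
T3·…·T1 = [1 0 0 2; 0 -1 0 -3; 0 0 -3/2 6; 0 0 0 1]
T4·…·T1 = [1 0 0 -4; 0 -1 0 -3; 0 0 -3/2 3; 0 0 0 1]
T5·…·T1 = [1 0 0 -4; 0 1 0 3; 0 0 -3/2 3; 0 0 0 1]
T6·…·T1 = [1 0 0 -4; 0 1 0 3; 0 -1/2 -3/2 3/2; 0 0 0 1]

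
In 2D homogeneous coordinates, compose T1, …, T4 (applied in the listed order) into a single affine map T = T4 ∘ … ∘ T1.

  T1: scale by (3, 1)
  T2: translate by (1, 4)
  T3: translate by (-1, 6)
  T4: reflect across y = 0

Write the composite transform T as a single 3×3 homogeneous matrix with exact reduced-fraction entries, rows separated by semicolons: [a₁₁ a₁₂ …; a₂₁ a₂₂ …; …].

T1 = [3 0 0; 0 1 0; 0 0 1]
T2·T1 = [3 0 1; 0 1 4; 0 0 1]
T3·…·T1 = [3 0 0; 0 1 10; 0 0 1]
T4·…·T1 = [3 0 0; 0 -1 -10; 0 0 1]

T = [3 0 0; 0 -1 -10; 0 0 1]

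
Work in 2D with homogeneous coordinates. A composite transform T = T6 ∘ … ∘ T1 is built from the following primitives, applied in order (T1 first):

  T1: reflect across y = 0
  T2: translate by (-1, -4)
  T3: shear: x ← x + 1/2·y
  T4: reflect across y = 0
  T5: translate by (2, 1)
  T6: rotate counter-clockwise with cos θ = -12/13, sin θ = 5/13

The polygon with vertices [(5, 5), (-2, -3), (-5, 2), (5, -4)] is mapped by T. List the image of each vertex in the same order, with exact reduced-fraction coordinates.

image vertices: (-68/13, -225/26), (8/13, -63/26), (49/13, -119/13), (-77/13, 18/13)

T1 reflect across y = 0: (5, 5) → (5, -5); (-2, -3) → (-2, 3); (-5, 2) → (-5, -2); (5, -4) → (5, 4)
T2 translate by (-1, -4): (5, -5) → (4, -9); (-2, 3) → (-3, -1); (-5, -2) → (-6, -6); (5, 4) → (4, 0)
T3 shear: x ← x + 1/2·y: (4, -9) → (-1/2, -9); (-3, -1) → (-7/2, -1); (-6, -6) → (-9, -6); (4, 0) → (4, 0)
T4 reflect across y = 0: (-1/2, -9) → (-1/2, 9); (-7/2, -1) → (-7/2, 1); (-9, -6) → (-9, 6); (4, 0) → (4, 0)
T5 translate by (2, 1): (-1/2, 9) → (3/2, 10); (-7/2, 1) → (-3/2, 2); (-9, 6) → (-7, 7); (4, 0) → (6, 1)
T6 rotate counter-clockwise with cos θ = -12/13, sin θ = 5/13: (3/2, 10) → (-68/13, -225/26); (-3/2, 2) → (8/13, -63/26); (-7, 7) → (49/13, -119/13); (6, 1) → (-77/13, 18/13)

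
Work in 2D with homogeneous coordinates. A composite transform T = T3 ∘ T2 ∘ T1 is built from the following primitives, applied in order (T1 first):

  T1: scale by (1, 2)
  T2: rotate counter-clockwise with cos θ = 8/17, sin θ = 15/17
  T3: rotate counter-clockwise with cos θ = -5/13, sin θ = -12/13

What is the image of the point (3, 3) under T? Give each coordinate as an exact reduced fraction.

T(p) = (1446/221, 327/221)

T1 scale by (1, 2): (3, 3) → (3, 6)
T2 rotate counter-clockwise with cos θ = 8/17, sin θ = 15/17: (3, 6) → (-66/17, 93/17)
T3 rotate counter-clockwise with cos θ = -5/13, sin θ = -12/13: (-66/17, 93/17) → (1446/221, 327/221)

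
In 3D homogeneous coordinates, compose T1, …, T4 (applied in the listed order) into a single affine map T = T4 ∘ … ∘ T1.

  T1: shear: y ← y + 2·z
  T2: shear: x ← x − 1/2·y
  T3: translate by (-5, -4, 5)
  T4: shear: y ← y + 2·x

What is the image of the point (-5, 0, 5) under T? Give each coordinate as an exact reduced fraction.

T1 shear: y ← y + 2·z: (-5, 0, 5) → (-5, 10, 5)
T2 shear: x ← x − 1/2·y: (-5, 10, 5) → (-10, 10, 5)
T3 translate by (-5, -4, 5): (-10, 10, 5) → (-15, 6, 10)
T4 shear: y ← y + 2·x: (-15, 6, 10) → (-15, -24, 10)

T(p) = (-15, -24, 10)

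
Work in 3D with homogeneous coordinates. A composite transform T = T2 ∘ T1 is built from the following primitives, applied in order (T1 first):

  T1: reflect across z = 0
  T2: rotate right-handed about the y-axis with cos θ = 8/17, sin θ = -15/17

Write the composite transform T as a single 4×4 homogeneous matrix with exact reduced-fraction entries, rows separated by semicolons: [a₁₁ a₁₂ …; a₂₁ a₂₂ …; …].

T = [8/17 0 15/17 0; 0 1 0 0; 15/17 0 -8/17 0; 0 0 0 1]

T1 = [1 0 0 0; 0 1 0 0; 0 0 -1 0; 0 0 0 1]
T2·T1 = [8/17 0 15/17 0; 0 1 0 0; 15/17 0 -8/17 0; 0 0 0 1]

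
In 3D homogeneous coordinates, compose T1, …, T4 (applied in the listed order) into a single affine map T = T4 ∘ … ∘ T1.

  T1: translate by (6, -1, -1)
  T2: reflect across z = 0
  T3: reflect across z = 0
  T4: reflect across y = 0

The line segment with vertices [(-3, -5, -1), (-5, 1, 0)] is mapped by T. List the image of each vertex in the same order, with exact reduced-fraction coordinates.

T1 translate by (6, -1, -1): (-3, -5, -1) → (3, -6, -2); (-5, 1, 0) → (1, 0, -1)
T2 reflect across z = 0: (3, -6, -2) → (3, -6, 2); (1, 0, -1) → (1, 0, 1)
T3 reflect across z = 0: (3, -6, 2) → (3, -6, -2); (1, 0, 1) → (1, 0, -1)
T4 reflect across y = 0: (3, -6, -2) → (3, 6, -2); (1, 0, -1) → (1, 0, -1)

image vertices: (3, 6, -2), (1, 0, -1)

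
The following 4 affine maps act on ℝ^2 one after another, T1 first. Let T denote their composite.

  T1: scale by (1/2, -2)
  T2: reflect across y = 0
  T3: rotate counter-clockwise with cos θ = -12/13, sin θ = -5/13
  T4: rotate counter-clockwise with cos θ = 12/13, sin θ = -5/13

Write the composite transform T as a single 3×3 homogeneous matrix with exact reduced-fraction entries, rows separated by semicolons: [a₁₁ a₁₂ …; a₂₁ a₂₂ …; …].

T = [-1/2 0 0; 0 -2 0; 0 0 1]

T1 = [1/2 0 0; 0 -2 0; 0 0 1]
T2·T1 = [1/2 0 0; 0 2 0; 0 0 1]
T3·…·T1 = [-6/13 10/13 0; -5/26 -24/13 0; 0 0 1]
T4·…·T1 = [-1/2 0 0; 0 -2 0; 0 0 1]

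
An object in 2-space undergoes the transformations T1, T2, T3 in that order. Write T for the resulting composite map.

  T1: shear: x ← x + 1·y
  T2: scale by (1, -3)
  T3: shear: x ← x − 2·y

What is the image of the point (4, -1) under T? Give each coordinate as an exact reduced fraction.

T1 shear: x ← x + 1·y: (4, -1) → (3, -1)
T2 scale by (1, -3): (3, -1) → (3, 3)
T3 shear: x ← x − 2·y: (3, 3) → (-3, 3)

T(p) = (-3, 3)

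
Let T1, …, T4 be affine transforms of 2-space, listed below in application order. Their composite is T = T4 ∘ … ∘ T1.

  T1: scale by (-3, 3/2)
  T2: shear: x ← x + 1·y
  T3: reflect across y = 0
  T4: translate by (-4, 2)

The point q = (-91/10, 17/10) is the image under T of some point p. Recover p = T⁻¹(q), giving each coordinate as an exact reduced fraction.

T1 = [-3 0 0; 0 3/2 0; 0 0 1]
T2·T1 = [-3 3/2 0; 0 3/2 0; 0 0 1]
T3·…·T1 = [-3 3/2 0; 0 -3/2 0; 0 0 1]
T4·…·T1 = [-3 3/2 -4; 0 -3/2 2; 0 0 1]
det M = 9/2; M⁻¹ = [-1/3 -1/3 -2/3; 0 -2/3 4/3; 0 0 1]
M⁻¹ · (-91/10, 17/10)ᵀ = (9/5, 1/5)ᵀ

p = (9/5, 1/5)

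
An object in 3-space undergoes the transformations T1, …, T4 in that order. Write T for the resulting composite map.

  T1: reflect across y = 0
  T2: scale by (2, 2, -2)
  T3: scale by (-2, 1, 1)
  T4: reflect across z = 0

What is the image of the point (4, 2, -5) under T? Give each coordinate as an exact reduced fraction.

T1 reflect across y = 0: (4, 2, -5) → (4, -2, -5)
T2 scale by (2, 2, -2): (4, -2, -5) → (8, -4, 10)
T3 scale by (-2, 1, 1): (8, -4, 10) → (-16, -4, 10)
T4 reflect across z = 0: (-16, -4, 10) → (-16, -4, -10)

T(p) = (-16, -4, -10)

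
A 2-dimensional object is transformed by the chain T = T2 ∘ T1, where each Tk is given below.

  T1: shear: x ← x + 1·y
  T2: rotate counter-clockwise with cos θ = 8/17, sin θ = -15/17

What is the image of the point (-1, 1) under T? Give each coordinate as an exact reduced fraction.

T1 shear: x ← x + 1·y: (-1, 1) → (0, 1)
T2 rotate counter-clockwise with cos θ = 8/17, sin θ = -15/17: (0, 1) → (15/17, 8/17)

T(p) = (15/17, 8/17)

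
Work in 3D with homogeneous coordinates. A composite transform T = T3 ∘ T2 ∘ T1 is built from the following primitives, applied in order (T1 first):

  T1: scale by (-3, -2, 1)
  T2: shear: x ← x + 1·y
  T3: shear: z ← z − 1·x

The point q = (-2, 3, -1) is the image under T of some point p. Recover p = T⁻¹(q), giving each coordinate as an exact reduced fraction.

p = (5/3, -3/2, -3)

T1 = [-3 0 0 0; 0 -2 0 0; 0 0 1 0; 0 0 0 1]
T2·T1 = [-3 -2 0 0; 0 -2 0 0; 0 0 1 0; 0 0 0 1]
T3·…·T1 = [-3 -2 0 0; 0 -2 0 0; 3 2 1 0; 0 0 0 1]
det M = 6; M⁻¹ = [-1/3 1/3 0 0; 0 -1/2 0 0; 1 0 1 0; 0 0 0 1]
M⁻¹ · (-2, 3, -1)ᵀ = (5/3, -3/2, -3)ᵀ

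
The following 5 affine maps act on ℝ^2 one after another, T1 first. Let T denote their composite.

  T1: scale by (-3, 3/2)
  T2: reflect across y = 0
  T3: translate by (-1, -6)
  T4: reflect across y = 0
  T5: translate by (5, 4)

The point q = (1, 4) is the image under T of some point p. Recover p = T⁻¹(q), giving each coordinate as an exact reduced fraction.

T1 = [-3 0 0; 0 3/2 0; 0 0 1]
T2·T1 = [-3 0 0; 0 -3/2 0; 0 0 1]
T3·…·T1 = [-3 0 -1; 0 -3/2 -6; 0 0 1]
T4·…·T1 = [-3 0 -1; 0 3/2 6; 0 0 1]
T5·…·T1 = [-3 0 4; 0 3/2 10; 0 0 1]
det M = -9/2; M⁻¹ = [-1/3 0 4/3; 0 2/3 -20/3; 0 0 1]
M⁻¹ · (1, 4)ᵀ = (1, -4)ᵀ

p = (1, -4)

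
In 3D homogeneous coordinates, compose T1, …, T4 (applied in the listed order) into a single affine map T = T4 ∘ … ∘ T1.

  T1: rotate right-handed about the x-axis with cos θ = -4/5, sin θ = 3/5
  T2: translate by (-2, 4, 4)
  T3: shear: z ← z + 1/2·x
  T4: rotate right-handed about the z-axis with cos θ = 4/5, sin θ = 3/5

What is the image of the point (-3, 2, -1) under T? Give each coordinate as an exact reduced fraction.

T(p) = (-29/5, -3/5, 7/2)

T1 rotate right-handed about the x-axis with cos θ = -4/5, sin θ = 3/5: (-3, 2, -1) → (-3, -1, 2)
T2 translate by (-2, 4, 4): (-3, -1, 2) → (-5, 3, 6)
T3 shear: z ← z + 1/2·x: (-5, 3, 6) → (-5, 3, 7/2)
T4 rotate right-handed about the z-axis with cos θ = 4/5, sin θ = 3/5: (-5, 3, 7/2) → (-29/5, -3/5, 7/2)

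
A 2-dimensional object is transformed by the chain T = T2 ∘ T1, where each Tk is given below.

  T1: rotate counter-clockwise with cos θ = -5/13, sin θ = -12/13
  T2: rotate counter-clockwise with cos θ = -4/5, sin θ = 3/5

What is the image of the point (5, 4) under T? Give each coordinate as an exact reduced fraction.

T1 rotate counter-clockwise with cos θ = -5/13, sin θ = -12/13: (5, 4) → (23/13, -80/13)
T2 rotate counter-clockwise with cos θ = -4/5, sin θ = 3/5: (23/13, -80/13) → (148/65, 389/65)

T(p) = (148/65, 389/65)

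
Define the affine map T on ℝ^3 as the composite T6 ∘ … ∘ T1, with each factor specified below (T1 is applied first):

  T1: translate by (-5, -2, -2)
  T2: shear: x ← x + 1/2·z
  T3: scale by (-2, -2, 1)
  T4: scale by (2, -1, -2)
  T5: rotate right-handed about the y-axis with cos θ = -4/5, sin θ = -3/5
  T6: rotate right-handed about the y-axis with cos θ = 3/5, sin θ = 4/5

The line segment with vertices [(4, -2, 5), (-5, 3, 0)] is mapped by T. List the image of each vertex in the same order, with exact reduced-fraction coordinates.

T1 translate by (-5, -2, -2): (4, -2, 5) → (-1, -4, 3); (-5, 3, 0) → (-10, 1, -2)
T2 shear: x ← x + 1/2·z: (-1, -4, 3) → (1/2, -4, 3); (-10, 1, -2) → (-11, 1, -2)
T3 scale by (-2, -2, 1): (1/2, -4, 3) → (-1, 8, 3); (-11, 1, -2) → (22, -2, -2)
T4 scale by (2, -1, -2): (-1, 8, 3) → (-2, -8, -6); (22, -2, -2) → (44, 2, 4)
T5 rotate right-handed about the y-axis with cos θ = -4/5, sin θ = -3/5: (-2, -8, -6) → (26/5, -8, 18/5); (44, 2, 4) → (-188/5, 2, 116/5)
T6 rotate right-handed about the y-axis with cos θ = 3/5, sin θ = 4/5: (26/5, -8, 18/5) → (6, -8, -2); (-188/5, 2, 116/5) → (-4, 2, 44)

image vertices: (6, -8, -2), (-4, 2, 44)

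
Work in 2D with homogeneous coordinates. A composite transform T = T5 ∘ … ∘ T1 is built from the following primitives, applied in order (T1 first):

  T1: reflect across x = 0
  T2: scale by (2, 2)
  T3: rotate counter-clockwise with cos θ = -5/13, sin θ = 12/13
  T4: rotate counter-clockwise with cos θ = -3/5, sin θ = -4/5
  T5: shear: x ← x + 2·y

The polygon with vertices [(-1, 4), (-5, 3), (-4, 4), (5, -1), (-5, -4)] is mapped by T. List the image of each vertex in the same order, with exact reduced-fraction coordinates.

T1 reflect across x = 0: (-1, 4) → (1, 4); (-5, 3) → (5, 3); (-4, 4) → (4, 4); (5, -1) → (-5, -1); (-5, -4) → (5, -4)
T2 scale by (2, 2): (1, 4) → (2, 8); (5, 3) → (10, 6); (4, 4) → (8, 8); (-5, -1) → (-10, -2); (5, -4) → (10, -8)
T3 rotate counter-clockwise with cos θ = -5/13, sin θ = 12/13: (2, 8) → (-106/13, -16/13); (10, 6) → (-122/13, 90/13); (8, 8) → (-136/13, 56/13); (-10, -2) → (74/13, -110/13); (10, -8) → (46/13, 160/13)
T4 rotate counter-clockwise with cos θ = -3/5, sin θ = -4/5: (-106/13, -16/13) → (254/65, 472/65); (-122/13, 90/13) → (726/65, 218/65); (-136/13, 56/13) → (632/65, 376/65); (74/13, -110/13) → (-662/65, 34/65); (46/13, 160/13) → (502/65, -664/65)
T5 shear: x ← x + 2·y: (254/65, 472/65) → (1198/65, 472/65); (726/65, 218/65) → (1162/65, 218/65); (632/65, 376/65) → (1384/65, 376/65); (-662/65, 34/65) → (-594/65, 34/65); (502/65, -664/65) → (-826/65, -664/65)

image vertices: (1198/65, 472/65), (1162/65, 218/65), (1384/65, 376/65), (-594/65, 34/65), (-826/65, -664/65)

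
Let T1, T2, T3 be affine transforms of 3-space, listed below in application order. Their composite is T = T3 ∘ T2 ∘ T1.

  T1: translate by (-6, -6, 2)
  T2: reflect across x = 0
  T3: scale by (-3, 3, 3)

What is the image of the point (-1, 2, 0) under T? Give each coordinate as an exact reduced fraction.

T(p) = (-21, -12, 6)

T1 translate by (-6, -6, 2): (-1, 2, 0) → (-7, -4, 2)
T2 reflect across x = 0: (-7, -4, 2) → (7, -4, 2)
T3 scale by (-3, 3, 3): (7, -4, 2) → (-21, -12, 6)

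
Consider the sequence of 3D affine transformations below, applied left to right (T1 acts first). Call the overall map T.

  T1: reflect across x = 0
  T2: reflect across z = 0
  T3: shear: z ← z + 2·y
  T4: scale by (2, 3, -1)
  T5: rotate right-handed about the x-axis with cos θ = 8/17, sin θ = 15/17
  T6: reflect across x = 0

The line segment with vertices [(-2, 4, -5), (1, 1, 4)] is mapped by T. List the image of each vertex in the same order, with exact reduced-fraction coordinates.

T1 reflect across x = 0: (-2, 4, -5) → (2, 4, -5); (1, 1, 4) → (-1, 1, 4)
T2 reflect across z = 0: (2, 4, -5) → (2, 4, 5); (-1, 1, 4) → (-1, 1, -4)
T3 shear: z ← z + 2·y: (2, 4, 5) → (2, 4, 13); (-1, 1, -4) → (-1, 1, -2)
T4 scale by (2, 3, -1): (2, 4, 13) → (4, 12, -13); (-1, 1, -2) → (-2, 3, 2)
T5 rotate right-handed about the x-axis with cos θ = 8/17, sin θ = 15/17: (4, 12, -13) → (4, 291/17, 76/17); (-2, 3, 2) → (-2, -6/17, 61/17)
T6 reflect across x = 0: (4, 291/17, 76/17) → (-4, 291/17, 76/17); (-2, -6/17, 61/17) → (2, -6/17, 61/17)

image vertices: (-4, 291/17, 76/17), (2, -6/17, 61/17)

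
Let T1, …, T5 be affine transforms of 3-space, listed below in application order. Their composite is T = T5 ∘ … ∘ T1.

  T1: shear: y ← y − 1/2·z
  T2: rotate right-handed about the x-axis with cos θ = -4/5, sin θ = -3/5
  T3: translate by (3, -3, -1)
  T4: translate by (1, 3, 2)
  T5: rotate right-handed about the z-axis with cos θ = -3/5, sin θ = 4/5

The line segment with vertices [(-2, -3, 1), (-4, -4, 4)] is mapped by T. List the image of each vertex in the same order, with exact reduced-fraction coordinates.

T1 shear: y ← y − 1/2·z: (-2, -3, 1) → (-2, -7/2, 1); (-4, -4, 4) → (-4, -6, 4)
T2 rotate right-handed about the x-axis with cos θ = -4/5, sin θ = -3/5: (-2, -7/2, 1) → (-2, 17/5, 13/10); (-4, -6, 4) → (-4, 36/5, 2/5)
T3 translate by (3, -3, -1): (-2, 17/5, 13/10) → (1, 2/5, 3/10); (-4, 36/5, 2/5) → (-1, 21/5, -3/5)
T4 translate by (1, 3, 2): (1, 2/5, 3/10) → (2, 17/5, 23/10); (-1, 21/5, -3/5) → (0, 36/5, 7/5)
T5 rotate right-handed about the z-axis with cos θ = -3/5, sin θ = 4/5: (2, 17/5, 23/10) → (-98/25, -11/25, 23/10); (0, 36/5, 7/5) → (-144/25, -108/25, 7/5)

image vertices: (-98/25, -11/25, 23/10), (-144/25, -108/25, 7/5)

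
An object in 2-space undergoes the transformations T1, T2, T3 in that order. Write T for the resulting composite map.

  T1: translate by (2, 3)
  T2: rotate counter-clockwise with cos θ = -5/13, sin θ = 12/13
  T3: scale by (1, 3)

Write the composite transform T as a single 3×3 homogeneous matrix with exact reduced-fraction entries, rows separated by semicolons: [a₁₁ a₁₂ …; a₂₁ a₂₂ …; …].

T1 = [1 0 2; 0 1 3; 0 0 1]
T2·T1 = [-5/13 -12/13 -46/13; 12/13 -5/13 9/13; 0 0 1]
T3·…·T1 = [-5/13 -12/13 -46/13; 36/13 -15/13 27/13; 0 0 1]

T = [-5/13 -12/13 -46/13; 36/13 -15/13 27/13; 0 0 1]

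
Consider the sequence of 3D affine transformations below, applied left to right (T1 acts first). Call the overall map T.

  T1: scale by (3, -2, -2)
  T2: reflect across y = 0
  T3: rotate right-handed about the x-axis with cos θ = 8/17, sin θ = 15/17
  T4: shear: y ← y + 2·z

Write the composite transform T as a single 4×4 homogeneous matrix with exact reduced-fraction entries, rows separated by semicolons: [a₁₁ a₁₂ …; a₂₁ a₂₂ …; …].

T = [3 0 0 0; 0 76/17 -2/17 0; 0 30/17 -16/17 0; 0 0 0 1]

T1 = [3 0 0 0; 0 -2 0 0; 0 0 -2 0; 0 0 0 1]
T2·T1 = [3 0 0 0; 0 2 0 0; 0 0 -2 0; 0 0 0 1]
T3·…·T1 = [3 0 0 0; 0 16/17 30/17 0; 0 30/17 -16/17 0; 0 0 0 1]
T4·…·T1 = [3 0 0 0; 0 76/17 -2/17 0; 0 30/17 -16/17 0; 0 0 0 1]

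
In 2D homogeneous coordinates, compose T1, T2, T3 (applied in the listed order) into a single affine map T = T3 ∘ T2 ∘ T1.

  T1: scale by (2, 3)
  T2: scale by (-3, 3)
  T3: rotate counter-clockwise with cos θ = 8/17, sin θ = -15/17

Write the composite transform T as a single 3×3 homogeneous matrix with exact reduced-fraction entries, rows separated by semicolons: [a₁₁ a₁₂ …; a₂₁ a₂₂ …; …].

T = [-48/17 135/17 0; 90/17 72/17 0; 0 0 1]

T1 = [2 0 0; 0 3 0; 0 0 1]
T2·T1 = [-6 0 0; 0 9 0; 0 0 1]
T3·…·T1 = [-48/17 135/17 0; 90/17 72/17 0; 0 0 1]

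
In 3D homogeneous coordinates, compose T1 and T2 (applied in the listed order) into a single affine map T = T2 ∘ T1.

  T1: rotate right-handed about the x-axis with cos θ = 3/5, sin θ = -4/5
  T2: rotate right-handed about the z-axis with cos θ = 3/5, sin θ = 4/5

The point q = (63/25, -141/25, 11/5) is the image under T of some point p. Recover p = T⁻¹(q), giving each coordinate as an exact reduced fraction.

p = (-3, -5, -3)

T1 = [1 0 0 0; 0 3/5 4/5 0; 0 -4/5 3/5 0; 0 0 0 1]
T2·T1 = [3/5 -12/25 -16/25 0; 4/5 9/25 12/25 0; 0 -4/5 3/5 0; 0 0 0 1]
det M = 1; M⁻¹ = [3/5 4/5 0 0; -12/25 9/25 -4/5 0; -16/25 12/25 3/5 0; 0 0 0 1]
M⁻¹ · (63/25, -141/25, 11/5)ᵀ = (-3, -5, -3)ᵀ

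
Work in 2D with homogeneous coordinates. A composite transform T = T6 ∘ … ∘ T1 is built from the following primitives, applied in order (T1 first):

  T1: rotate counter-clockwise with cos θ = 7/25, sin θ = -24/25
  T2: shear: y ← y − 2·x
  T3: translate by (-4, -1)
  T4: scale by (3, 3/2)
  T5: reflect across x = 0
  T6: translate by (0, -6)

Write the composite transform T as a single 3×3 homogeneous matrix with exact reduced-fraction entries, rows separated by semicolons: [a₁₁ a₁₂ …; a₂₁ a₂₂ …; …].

T = [-21/25 -72/25 12; -57/25 -123/50 -15/2; 0 0 1]

T1 = [7/25 24/25 0; -24/25 7/25 0; 0 0 1]
T2·T1 = [7/25 24/25 0; -38/25 -41/25 0; 0 0 1]
T3·…·T1 = [7/25 24/25 -4; -38/25 -41/25 -1; 0 0 1]
T4·…·T1 = [21/25 72/25 -12; -57/25 -123/50 -3/2; 0 0 1]
T5·…·T1 = [-21/25 -72/25 12; -57/25 -123/50 -3/2; 0 0 1]
T6·…·T1 = [-21/25 -72/25 12; -57/25 -123/50 -15/2; 0 0 1]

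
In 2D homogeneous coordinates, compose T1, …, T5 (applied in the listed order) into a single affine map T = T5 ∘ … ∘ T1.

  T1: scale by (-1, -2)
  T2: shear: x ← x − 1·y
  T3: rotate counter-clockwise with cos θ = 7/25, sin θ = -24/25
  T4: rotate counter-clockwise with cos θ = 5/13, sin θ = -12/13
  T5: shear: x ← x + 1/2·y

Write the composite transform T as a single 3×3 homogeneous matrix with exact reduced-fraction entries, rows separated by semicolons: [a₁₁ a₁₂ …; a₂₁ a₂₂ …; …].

T = [71/65 -173/65 0; 204/325 98/325 0; 0 0 1]

T1 = [-1 0 0; 0 -2 0; 0 0 1]
T2·T1 = [-1 2 0; 0 -2 0; 0 0 1]
T3·…·T1 = [-7/25 -34/25 0; 24/25 -62/25 0; 0 0 1]
T4·…·T1 = [253/325 -914/325 0; 204/325 98/325 0; 0 0 1]
T5·…·T1 = [71/65 -173/65 0; 204/325 98/325 0; 0 0 1]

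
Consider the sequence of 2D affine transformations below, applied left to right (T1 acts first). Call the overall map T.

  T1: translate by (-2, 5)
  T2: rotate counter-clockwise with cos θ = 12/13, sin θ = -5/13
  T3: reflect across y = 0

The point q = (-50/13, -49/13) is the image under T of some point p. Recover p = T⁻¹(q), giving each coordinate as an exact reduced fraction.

T1 = [1 0 -2; 0 1 5; 0 0 1]
T2·T1 = [12/13 5/13 1/13; -5/13 12/13 70/13; 0 0 1]
T3·…·T1 = [12/13 5/13 1/13; 5/13 -12/13 -70/13; 0 0 1]
det M = -1; M⁻¹ = [12/13 5/13 2; 5/13 -12/13 -5; 0 0 1]
M⁻¹ · (-50/13, -49/13)ᵀ = (-3, -3)ᵀ

p = (-3, -3)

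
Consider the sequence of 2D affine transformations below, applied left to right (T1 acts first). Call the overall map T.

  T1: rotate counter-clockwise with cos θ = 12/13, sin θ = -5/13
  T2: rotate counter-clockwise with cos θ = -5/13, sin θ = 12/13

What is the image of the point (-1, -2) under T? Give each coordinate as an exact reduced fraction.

T(p) = (2, -1)

T1 rotate counter-clockwise with cos θ = 12/13, sin θ = -5/13: (-1, -2) → (-22/13, -19/13)
T2 rotate counter-clockwise with cos θ = -5/13, sin θ = 12/13: (-22/13, -19/13) → (2, -1)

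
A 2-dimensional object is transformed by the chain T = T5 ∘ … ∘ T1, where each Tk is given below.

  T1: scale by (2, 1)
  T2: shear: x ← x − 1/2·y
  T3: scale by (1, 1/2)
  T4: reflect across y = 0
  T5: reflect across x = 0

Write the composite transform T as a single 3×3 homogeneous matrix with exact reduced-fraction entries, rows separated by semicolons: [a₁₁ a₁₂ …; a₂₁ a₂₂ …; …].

T1 = [2 0 0; 0 1 0; 0 0 1]
T2·T1 = [2 -1/2 0; 0 1 0; 0 0 1]
T3·…·T1 = [2 -1/2 0; 0 1/2 0; 0 0 1]
T4·…·T1 = [2 -1/2 0; 0 -1/2 0; 0 0 1]
T5·…·T1 = [-2 1/2 0; 0 -1/2 0; 0 0 1]

T = [-2 1/2 0; 0 -1/2 0; 0 0 1]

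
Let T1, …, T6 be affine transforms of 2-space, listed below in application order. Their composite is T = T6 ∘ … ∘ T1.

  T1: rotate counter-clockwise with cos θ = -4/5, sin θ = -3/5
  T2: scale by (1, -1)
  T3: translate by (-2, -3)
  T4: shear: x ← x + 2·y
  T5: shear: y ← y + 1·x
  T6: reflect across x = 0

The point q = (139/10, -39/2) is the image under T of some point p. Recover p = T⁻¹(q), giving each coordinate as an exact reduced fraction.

T1 = [-4/5 3/5 0; -3/5 -4/5 0; 0 0 1]
T2·T1 = [-4/5 3/5 0; 3/5 4/5 0; 0 0 1]
T3·…·T1 = [-4/5 3/5 -2; 3/5 4/5 -3; 0 0 1]
T4·…·T1 = [2/5 11/5 -8; 3/5 4/5 -3; 0 0 1]
T5·…·T1 = [2/5 11/5 -8; 1 3 -11; 0 0 1]
T6·…·T1 = [-2/5 -11/5 8; 1 3 -11; 0 0 1]
det M = 1; M⁻¹ = [3 11/5 1/5; -1 -2/5 18/5; 0 0 1]
M⁻¹ · (139/10, -39/2)ᵀ = (-1, -5/2)ᵀ

p = (-1, -5/2)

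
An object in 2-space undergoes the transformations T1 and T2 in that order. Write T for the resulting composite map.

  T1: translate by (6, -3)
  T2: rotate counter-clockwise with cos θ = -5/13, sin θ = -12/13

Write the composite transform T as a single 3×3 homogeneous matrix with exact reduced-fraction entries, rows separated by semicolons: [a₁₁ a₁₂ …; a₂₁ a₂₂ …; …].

T = [-5/13 12/13 -66/13; -12/13 -5/13 -57/13; 0 0 1]

T1 = [1 0 6; 0 1 -3; 0 0 1]
T2·T1 = [-5/13 12/13 -66/13; -12/13 -5/13 -57/13; 0 0 1]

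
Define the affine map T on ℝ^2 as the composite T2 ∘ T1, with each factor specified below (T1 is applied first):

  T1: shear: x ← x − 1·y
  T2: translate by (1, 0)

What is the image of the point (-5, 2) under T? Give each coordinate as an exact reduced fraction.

T(p) = (-6, 2)

T1 shear: x ← x − 1·y: (-5, 2) → (-7, 2)
T2 translate by (1, 0): (-7, 2) → (-6, 2)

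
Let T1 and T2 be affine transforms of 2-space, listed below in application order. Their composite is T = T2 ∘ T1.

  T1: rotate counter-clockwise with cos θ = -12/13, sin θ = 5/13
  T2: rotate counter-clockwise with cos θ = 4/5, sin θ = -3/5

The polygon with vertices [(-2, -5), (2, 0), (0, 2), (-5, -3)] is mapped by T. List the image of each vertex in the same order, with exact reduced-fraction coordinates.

image vertices: (346/65, 53/65), (-66/65, 112/65), (-112/65, -66/65), (333/65, -181/65)

T1 rotate counter-clockwise with cos θ = -12/13, sin θ = 5/13: (-2, -5) → (49/13, 50/13); (2, 0) → (-24/13, 10/13); (0, 2) → (-10/13, -24/13); (-5, -3) → (75/13, 11/13)
T2 rotate counter-clockwise with cos θ = 4/5, sin θ = -3/5: (49/13, 50/13) → (346/65, 53/65); (-24/13, 10/13) → (-66/65, 112/65); (-10/13, -24/13) → (-112/65, -66/65); (75/13, 11/13) → (333/65, -181/65)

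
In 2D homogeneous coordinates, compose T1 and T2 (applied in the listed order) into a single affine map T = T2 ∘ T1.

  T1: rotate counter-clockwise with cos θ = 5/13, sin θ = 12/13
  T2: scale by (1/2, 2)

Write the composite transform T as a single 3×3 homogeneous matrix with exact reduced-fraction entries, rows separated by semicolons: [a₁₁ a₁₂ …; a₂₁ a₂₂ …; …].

T = [5/26 -6/13 0; 24/13 10/13 0; 0 0 1]

T1 = [5/13 -12/13 0; 12/13 5/13 0; 0 0 1]
T2·T1 = [5/26 -6/13 0; 24/13 10/13 0; 0 0 1]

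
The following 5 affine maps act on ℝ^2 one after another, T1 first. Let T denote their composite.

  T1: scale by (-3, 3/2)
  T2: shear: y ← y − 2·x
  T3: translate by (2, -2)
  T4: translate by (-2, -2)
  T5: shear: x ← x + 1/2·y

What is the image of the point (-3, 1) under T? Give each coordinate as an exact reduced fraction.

T(p) = (-5/4, -41/2)

T1 scale by (-3, 3/2): (-3, 1) → (9, 3/2)
T2 shear: y ← y − 2·x: (9, 3/2) → (9, -33/2)
T3 translate by (2, -2): (9, -33/2) → (11, -37/2)
T4 translate by (-2, -2): (11, -37/2) → (9, -41/2)
T5 shear: x ← x + 1/2·y: (9, -41/2) → (-5/4, -41/2)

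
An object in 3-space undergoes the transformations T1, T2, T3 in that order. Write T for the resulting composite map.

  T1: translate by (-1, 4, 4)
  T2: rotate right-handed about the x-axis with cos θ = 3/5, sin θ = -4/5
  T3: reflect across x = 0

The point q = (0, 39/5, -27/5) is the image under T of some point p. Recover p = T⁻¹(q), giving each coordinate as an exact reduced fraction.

T1 = [1 0 0 -1; 0 1 0 4; 0 0 1 4; 0 0 0 1]
T2·T1 = [1 0 0 -1; 0 3/5 4/5 28/5; 0 -4/5 3/5 -4/5; 0 0 0 1]
T3·…·T1 = [-1 0 0 1; 0 3/5 4/5 28/5; 0 -4/5 3/5 -4/5; 0 0 0 1]
det M = -1; M⁻¹ = [-1 0 0 1; 0 3/5 -4/5 -4; 0 4/5 3/5 -4; 0 0 0 1]
M⁻¹ · (0, 39/5, -27/5)ᵀ = (1, 5, -1)ᵀ

p = (1, 5, -1)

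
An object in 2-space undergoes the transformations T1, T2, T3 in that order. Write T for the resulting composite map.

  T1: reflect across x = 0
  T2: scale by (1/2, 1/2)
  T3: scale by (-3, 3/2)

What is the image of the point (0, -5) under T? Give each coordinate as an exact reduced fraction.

T(p) = (0, -15/4)

T1 reflect across x = 0: (0, -5) → (0, -5)
T2 scale by (1/2, 1/2): (0, -5) → (0, -5/2)
T3 scale by (-3, 3/2): (0, -5/2) → (0, -15/4)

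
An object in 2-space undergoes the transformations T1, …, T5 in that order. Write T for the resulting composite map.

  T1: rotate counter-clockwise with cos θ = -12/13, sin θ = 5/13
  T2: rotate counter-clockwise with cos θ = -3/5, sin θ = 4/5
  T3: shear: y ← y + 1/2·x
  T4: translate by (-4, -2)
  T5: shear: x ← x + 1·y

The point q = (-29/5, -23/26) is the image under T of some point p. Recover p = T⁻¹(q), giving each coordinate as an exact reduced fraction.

p = (-7/4, -1/2)

T1 = [-12/13 -5/13 0; 5/13 -12/13 0; 0 0 1]
T2·T1 = [16/65 63/65 0; -63/65 16/65 0; 0 0 1]
T3·…·T1 = [16/65 63/65 0; -11/13 19/26 0; 0 0 1]
T4·…·T1 = [16/65 63/65 -4; -11/13 19/26 -2; 0 0 1]
T5·…·T1 = [-3/5 17/10 -6; -11/13 19/26 -2; 0 0 1]
det M = 1; M⁻¹ = [19/26 -17/10 64/65; 11/13 -3/5 252/65; 0 0 1]
M⁻¹ · (-29/5, -23/26)ᵀ = (-7/4, -1/2)ᵀ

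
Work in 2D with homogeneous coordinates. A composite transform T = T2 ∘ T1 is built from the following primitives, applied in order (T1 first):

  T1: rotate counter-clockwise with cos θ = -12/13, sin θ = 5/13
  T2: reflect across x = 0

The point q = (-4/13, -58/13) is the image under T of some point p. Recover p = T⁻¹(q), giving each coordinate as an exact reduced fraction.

T1 = [-12/13 -5/13 0; 5/13 -12/13 0; 0 0 1]
T2·T1 = [12/13 5/13 0; 5/13 -12/13 0; 0 0 1]
det M = -1; M⁻¹ = [12/13 5/13 0; 5/13 -12/13 0; 0 0 1]
M⁻¹ · (-4/13, -58/13)ᵀ = (-2, 4)ᵀ

p = (-2, 4)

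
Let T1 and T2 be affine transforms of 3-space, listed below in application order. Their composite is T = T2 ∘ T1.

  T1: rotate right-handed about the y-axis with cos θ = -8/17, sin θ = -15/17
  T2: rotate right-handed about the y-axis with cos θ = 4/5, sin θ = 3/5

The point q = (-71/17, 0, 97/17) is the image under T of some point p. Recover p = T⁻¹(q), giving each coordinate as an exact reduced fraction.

T1 = [-8/17 0 -15/17 0; 0 1 0 0; 15/17 0 -8/17 0; 0 0 0 1]
T2·T1 = [13/85 0 -84/85 0; 0 1 0 0; 84/85 0 13/85 0; 0 0 0 1]
det M = 1; M⁻¹ = [13/85 0 84/85 0; 0 1 0 0; -84/85 0 13/85 0; 0 0 0 1]
M⁻¹ · (-71/17, 0, 97/17)ᵀ = (5, 0, 5)ᵀ

p = (5, 0, 5)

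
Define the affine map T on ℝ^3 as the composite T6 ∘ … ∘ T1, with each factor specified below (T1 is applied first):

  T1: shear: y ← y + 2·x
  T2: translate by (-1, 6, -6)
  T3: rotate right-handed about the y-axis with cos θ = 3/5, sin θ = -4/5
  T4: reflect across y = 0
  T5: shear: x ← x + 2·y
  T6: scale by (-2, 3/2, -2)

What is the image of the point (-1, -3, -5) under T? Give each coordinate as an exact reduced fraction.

T(p) = (-56/5, -3/2, 82/5)

T1 shear: y ← y + 2·x: (-1, -3, -5) → (-1, -5, -5)
T2 translate by (-1, 6, -6): (-1, -5, -5) → (-2, 1, -11)
T3 rotate right-handed about the y-axis with cos θ = 3/5, sin θ = -4/5: (-2, 1, -11) → (38/5, 1, -41/5)
T4 reflect across y = 0: (38/5, 1, -41/5) → (38/5, -1, -41/5)
T5 shear: x ← x + 2·y: (38/5, -1, -41/5) → (28/5, -1, -41/5)
T6 scale by (-2, 3/2, -2): (28/5, -1, -41/5) → (-56/5, -3/2, 82/5)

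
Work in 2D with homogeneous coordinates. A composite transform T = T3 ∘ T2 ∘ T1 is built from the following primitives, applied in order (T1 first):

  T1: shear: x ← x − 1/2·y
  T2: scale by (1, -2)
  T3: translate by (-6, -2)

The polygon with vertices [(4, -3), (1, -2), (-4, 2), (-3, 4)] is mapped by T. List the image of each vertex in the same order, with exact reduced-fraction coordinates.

T1 shear: x ← x − 1/2·y: (4, -3) → (11/2, -3); (1, -2) → (2, -2); (-4, 2) → (-5, 2); (-3, 4) → (-5, 4)
T2 scale by (1, -2): (11/2, -3) → (11/2, 6); (2, -2) → (2, 4); (-5, 2) → (-5, -4); (-5, 4) → (-5, -8)
T3 translate by (-6, -2): (11/2, 6) → (-1/2, 4); (2, 4) → (-4, 2); (-5, -4) → (-11, -6); (-5, -8) → (-11, -10)

image vertices: (-1/2, 4), (-4, 2), (-11, -6), (-11, -10)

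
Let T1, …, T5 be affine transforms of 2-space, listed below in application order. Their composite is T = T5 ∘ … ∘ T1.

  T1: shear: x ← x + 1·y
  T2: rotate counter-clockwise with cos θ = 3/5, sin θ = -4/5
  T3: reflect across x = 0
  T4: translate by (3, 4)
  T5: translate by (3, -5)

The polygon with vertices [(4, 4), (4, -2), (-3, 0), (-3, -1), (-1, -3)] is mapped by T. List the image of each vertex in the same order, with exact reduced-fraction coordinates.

image vertices: (-2, -5), (32/5, -19/5), (39/5, 7/5), (46/5, 8/5), (54/5, 2/5)

T1 shear: x ← x + 1·y: (4, 4) → (8, 4); (4, -2) → (2, -2); (-3, 0) → (-3, 0); (-3, -1) → (-4, -1); (-1, -3) → (-4, -3)
T2 rotate counter-clockwise with cos θ = 3/5, sin θ = -4/5: (8, 4) → (8, -4); (2, -2) → (-2/5, -14/5); (-3, 0) → (-9/5, 12/5); (-4, -1) → (-16/5, 13/5); (-4, -3) → (-24/5, 7/5)
T3 reflect across x = 0: (8, -4) → (-8, -4); (-2/5, -14/5) → (2/5, -14/5); (-9/5, 12/5) → (9/5, 12/5); (-16/5, 13/5) → (16/5, 13/5); (-24/5, 7/5) → (24/5, 7/5)
T4 translate by (3, 4): (-8, -4) → (-5, 0); (2/5, -14/5) → (17/5, 6/5); (9/5, 12/5) → (24/5, 32/5); (16/5, 13/5) → (31/5, 33/5); (24/5, 7/5) → (39/5, 27/5)
T5 translate by (3, -5): (-5, 0) → (-2, -5); (17/5, 6/5) → (32/5, -19/5); (24/5, 32/5) → (39/5, 7/5); (31/5, 33/5) → (46/5, 8/5); (39/5, 27/5) → (54/5, 2/5)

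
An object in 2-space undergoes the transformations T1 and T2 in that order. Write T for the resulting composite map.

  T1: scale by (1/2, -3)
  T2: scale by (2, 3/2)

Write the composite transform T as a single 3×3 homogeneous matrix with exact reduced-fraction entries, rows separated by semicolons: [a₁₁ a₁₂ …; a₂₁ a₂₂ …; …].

T1 = [1/2 0 0; 0 -3 0; 0 0 1]
T2·T1 = [1 0 0; 0 -9/2 0; 0 0 1]

T = [1 0 0; 0 -9/2 0; 0 0 1]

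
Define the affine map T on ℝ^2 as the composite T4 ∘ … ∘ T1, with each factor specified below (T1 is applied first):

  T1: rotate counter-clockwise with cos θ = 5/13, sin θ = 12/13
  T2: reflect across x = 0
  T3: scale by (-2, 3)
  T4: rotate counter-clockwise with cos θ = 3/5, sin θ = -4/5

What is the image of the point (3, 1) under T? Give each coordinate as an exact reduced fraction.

T1 rotate counter-clockwise with cos θ = 5/13, sin θ = 12/13: (3, 1) → (3/13, 41/13)
T2 reflect across x = 0: (3/13, 41/13) → (-3/13, 41/13)
T3 scale by (-2, 3): (-3/13, 41/13) → (6/13, 123/13)
T4 rotate counter-clockwise with cos θ = 3/5, sin θ = -4/5: (6/13, 123/13) → (102/13, 69/13)

T(p) = (102/13, 69/13)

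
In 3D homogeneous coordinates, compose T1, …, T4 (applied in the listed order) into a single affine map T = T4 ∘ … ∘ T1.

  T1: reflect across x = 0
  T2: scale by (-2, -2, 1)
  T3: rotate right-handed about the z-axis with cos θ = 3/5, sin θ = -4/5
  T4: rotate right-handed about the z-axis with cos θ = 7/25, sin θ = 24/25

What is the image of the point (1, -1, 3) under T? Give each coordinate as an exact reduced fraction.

T(p) = (146/125, 322/125, 3)

T1 reflect across x = 0: (1, -1, 3) → (-1, -1, 3)
T2 scale by (-2, -2, 1): (-1, -1, 3) → (2, 2, 3)
T3 rotate right-handed about the z-axis with cos θ = 3/5, sin θ = -4/5: (2, 2, 3) → (14/5, -2/5, 3)
T4 rotate right-handed about the z-axis with cos θ = 7/25, sin θ = 24/25: (14/5, -2/5, 3) → (146/125, 322/125, 3)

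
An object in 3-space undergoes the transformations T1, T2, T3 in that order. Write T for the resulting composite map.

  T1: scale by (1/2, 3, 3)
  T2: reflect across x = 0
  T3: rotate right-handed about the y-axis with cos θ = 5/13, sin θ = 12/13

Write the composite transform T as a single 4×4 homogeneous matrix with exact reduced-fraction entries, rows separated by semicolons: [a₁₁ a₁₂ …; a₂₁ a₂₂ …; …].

T = [-5/26 0 36/13 0; 0 3 0 0; 6/13 0 15/13 0; 0 0 0 1]

T1 = [1/2 0 0 0; 0 3 0 0; 0 0 3 0; 0 0 0 1]
T2·T1 = [-1/2 0 0 0; 0 3 0 0; 0 0 3 0; 0 0 0 1]
T3·…·T1 = [-5/26 0 36/13 0; 0 3 0 0; 6/13 0 15/13 0; 0 0 0 1]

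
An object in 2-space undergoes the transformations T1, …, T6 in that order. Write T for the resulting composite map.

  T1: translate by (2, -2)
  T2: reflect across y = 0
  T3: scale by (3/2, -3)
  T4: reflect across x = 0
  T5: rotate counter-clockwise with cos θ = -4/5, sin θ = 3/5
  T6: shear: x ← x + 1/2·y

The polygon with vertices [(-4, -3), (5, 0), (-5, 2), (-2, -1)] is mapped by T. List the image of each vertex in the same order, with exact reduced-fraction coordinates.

image vertices: (27/2, 69/5), (45/4, -3/2), (-9/4, 27/10), (9, 36/5)

T1 translate by (2, -2): (-4, -3) → (-2, -5); (5, 0) → (7, -2); (-5, 2) → (-3, 0); (-2, -1) → (0, -3)
T2 reflect across y = 0: (-2, -5) → (-2, 5); (7, -2) → (7, 2); (-3, 0) → (-3, 0); (0, -3) → (0, 3)
T3 scale by (3/2, -3): (-2, 5) → (-3, -15); (7, 2) → (21/2, -6); (-3, 0) → (-9/2, 0); (0, 3) → (0, -9)
T4 reflect across x = 0: (-3, -15) → (3, -15); (21/2, -6) → (-21/2, -6); (-9/2, 0) → (9/2, 0); (0, -9) → (0, -9)
T5 rotate counter-clockwise with cos θ = -4/5, sin θ = 3/5: (3, -15) → (33/5, 69/5); (-21/2, -6) → (12, -3/2); (9/2, 0) → (-18/5, 27/10); (0, -9) → (27/5, 36/5)
T6 shear: x ← x + 1/2·y: (33/5, 69/5) → (27/2, 69/5); (12, -3/2) → (45/4, -3/2); (-18/5, 27/10) → (-9/4, 27/10); (27/5, 36/5) → (9, 36/5)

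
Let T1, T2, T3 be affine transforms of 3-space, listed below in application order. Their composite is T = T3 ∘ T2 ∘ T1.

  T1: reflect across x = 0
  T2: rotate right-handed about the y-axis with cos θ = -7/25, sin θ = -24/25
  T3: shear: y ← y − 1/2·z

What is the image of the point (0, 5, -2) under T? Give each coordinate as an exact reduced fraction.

T(p) = (48/25, 118/25, 14/25)

T1 reflect across x = 0: (0, 5, -2) → (0, 5, -2)
T2 rotate right-handed about the y-axis with cos θ = -7/25, sin θ = -24/25: (0, 5, -2) → (48/25, 5, 14/25)
T3 shear: y ← y − 1/2·z: (48/25, 5, 14/25) → (48/25, 118/25, 14/25)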